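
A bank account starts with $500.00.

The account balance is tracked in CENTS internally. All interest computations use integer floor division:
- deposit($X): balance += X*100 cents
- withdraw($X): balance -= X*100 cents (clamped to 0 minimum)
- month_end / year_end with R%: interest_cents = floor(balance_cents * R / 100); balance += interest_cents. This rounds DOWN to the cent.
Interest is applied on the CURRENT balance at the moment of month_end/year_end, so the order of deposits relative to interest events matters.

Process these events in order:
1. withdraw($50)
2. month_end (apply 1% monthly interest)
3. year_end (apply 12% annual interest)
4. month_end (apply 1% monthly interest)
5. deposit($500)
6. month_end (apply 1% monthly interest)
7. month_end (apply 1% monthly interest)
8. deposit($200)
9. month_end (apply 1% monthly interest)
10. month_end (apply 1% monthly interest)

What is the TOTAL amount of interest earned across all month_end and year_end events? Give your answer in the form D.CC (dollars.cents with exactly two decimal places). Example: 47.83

After 1 (withdraw($50)): balance=$450.00 total_interest=$0.00
After 2 (month_end (apply 1% monthly interest)): balance=$454.50 total_interest=$4.50
After 3 (year_end (apply 12% annual interest)): balance=$509.04 total_interest=$59.04
After 4 (month_end (apply 1% monthly interest)): balance=$514.13 total_interest=$64.13
After 5 (deposit($500)): balance=$1014.13 total_interest=$64.13
After 6 (month_end (apply 1% monthly interest)): balance=$1024.27 total_interest=$74.27
After 7 (month_end (apply 1% monthly interest)): balance=$1034.51 total_interest=$84.51
After 8 (deposit($200)): balance=$1234.51 total_interest=$84.51
After 9 (month_end (apply 1% monthly interest)): balance=$1246.85 total_interest=$96.85
After 10 (month_end (apply 1% monthly interest)): balance=$1259.31 total_interest=$109.31

Answer: 109.31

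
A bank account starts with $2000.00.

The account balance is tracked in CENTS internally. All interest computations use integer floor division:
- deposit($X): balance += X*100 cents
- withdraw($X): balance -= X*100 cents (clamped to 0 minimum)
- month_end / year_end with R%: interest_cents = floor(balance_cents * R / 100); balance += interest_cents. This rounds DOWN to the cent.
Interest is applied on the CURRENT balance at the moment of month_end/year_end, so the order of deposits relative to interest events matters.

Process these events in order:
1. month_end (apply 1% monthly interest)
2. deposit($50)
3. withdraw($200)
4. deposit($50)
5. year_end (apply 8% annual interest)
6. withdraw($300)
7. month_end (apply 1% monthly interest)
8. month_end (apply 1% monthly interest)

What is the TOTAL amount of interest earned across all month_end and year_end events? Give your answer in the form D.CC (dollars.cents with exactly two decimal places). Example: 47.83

Answer: 209.24

Derivation:
After 1 (month_end (apply 1% monthly interest)): balance=$2020.00 total_interest=$20.00
After 2 (deposit($50)): balance=$2070.00 total_interest=$20.00
After 3 (withdraw($200)): balance=$1870.00 total_interest=$20.00
After 4 (deposit($50)): balance=$1920.00 total_interest=$20.00
After 5 (year_end (apply 8% annual interest)): balance=$2073.60 total_interest=$173.60
After 6 (withdraw($300)): balance=$1773.60 total_interest=$173.60
After 7 (month_end (apply 1% monthly interest)): balance=$1791.33 total_interest=$191.33
After 8 (month_end (apply 1% monthly interest)): balance=$1809.24 total_interest=$209.24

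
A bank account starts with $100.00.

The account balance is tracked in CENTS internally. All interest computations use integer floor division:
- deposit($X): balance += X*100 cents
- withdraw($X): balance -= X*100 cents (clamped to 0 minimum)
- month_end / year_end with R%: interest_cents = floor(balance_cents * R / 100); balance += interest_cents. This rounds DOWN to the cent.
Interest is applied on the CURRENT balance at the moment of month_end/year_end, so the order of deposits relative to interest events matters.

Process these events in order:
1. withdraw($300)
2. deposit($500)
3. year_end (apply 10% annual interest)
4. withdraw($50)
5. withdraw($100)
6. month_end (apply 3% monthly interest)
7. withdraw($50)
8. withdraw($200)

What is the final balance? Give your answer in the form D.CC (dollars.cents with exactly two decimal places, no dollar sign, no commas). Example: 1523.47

After 1 (withdraw($300)): balance=$0.00 total_interest=$0.00
After 2 (deposit($500)): balance=$500.00 total_interest=$0.00
After 3 (year_end (apply 10% annual interest)): balance=$550.00 total_interest=$50.00
After 4 (withdraw($50)): balance=$500.00 total_interest=$50.00
After 5 (withdraw($100)): balance=$400.00 total_interest=$50.00
After 6 (month_end (apply 3% monthly interest)): balance=$412.00 total_interest=$62.00
After 7 (withdraw($50)): balance=$362.00 total_interest=$62.00
After 8 (withdraw($200)): balance=$162.00 total_interest=$62.00

Answer: 162.00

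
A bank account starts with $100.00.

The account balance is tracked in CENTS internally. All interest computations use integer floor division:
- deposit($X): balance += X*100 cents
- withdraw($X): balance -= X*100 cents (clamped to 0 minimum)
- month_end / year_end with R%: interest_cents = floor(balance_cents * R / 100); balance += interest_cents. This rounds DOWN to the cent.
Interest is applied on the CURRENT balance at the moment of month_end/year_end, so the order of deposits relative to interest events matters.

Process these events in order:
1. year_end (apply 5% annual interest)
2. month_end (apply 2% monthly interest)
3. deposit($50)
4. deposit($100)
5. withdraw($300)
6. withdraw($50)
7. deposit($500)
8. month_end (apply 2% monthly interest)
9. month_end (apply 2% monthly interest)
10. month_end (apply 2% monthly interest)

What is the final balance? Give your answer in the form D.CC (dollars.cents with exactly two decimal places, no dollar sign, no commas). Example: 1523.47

Answer: 530.60

Derivation:
After 1 (year_end (apply 5% annual interest)): balance=$105.00 total_interest=$5.00
After 2 (month_end (apply 2% monthly interest)): balance=$107.10 total_interest=$7.10
After 3 (deposit($50)): balance=$157.10 total_interest=$7.10
After 4 (deposit($100)): balance=$257.10 total_interest=$7.10
After 5 (withdraw($300)): balance=$0.00 total_interest=$7.10
After 6 (withdraw($50)): balance=$0.00 total_interest=$7.10
After 7 (deposit($500)): balance=$500.00 total_interest=$7.10
After 8 (month_end (apply 2% monthly interest)): balance=$510.00 total_interest=$17.10
After 9 (month_end (apply 2% monthly interest)): balance=$520.20 total_interest=$27.30
After 10 (month_end (apply 2% monthly interest)): balance=$530.60 total_interest=$37.70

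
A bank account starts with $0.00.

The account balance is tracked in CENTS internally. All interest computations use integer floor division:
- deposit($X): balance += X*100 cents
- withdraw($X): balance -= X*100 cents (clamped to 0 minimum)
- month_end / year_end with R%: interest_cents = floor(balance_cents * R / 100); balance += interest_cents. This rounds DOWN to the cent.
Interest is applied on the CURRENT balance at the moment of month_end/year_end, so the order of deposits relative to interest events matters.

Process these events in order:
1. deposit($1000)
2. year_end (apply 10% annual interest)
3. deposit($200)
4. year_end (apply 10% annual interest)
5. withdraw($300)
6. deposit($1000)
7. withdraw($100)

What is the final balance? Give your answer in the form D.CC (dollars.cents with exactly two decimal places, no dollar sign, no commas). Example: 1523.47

After 1 (deposit($1000)): balance=$1000.00 total_interest=$0.00
After 2 (year_end (apply 10% annual interest)): balance=$1100.00 total_interest=$100.00
After 3 (deposit($200)): balance=$1300.00 total_interest=$100.00
After 4 (year_end (apply 10% annual interest)): balance=$1430.00 total_interest=$230.00
After 5 (withdraw($300)): balance=$1130.00 total_interest=$230.00
After 6 (deposit($1000)): balance=$2130.00 total_interest=$230.00
After 7 (withdraw($100)): balance=$2030.00 total_interest=$230.00

Answer: 2030.00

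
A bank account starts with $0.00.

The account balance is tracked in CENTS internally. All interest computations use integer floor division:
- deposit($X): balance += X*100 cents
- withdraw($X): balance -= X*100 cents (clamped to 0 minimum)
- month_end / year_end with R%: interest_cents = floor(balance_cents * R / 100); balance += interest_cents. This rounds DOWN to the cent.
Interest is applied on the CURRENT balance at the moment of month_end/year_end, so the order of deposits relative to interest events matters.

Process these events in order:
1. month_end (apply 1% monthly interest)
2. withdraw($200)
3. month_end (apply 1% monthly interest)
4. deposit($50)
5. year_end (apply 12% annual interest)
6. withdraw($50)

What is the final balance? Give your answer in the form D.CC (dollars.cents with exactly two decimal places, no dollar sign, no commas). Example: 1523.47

After 1 (month_end (apply 1% monthly interest)): balance=$0.00 total_interest=$0.00
After 2 (withdraw($200)): balance=$0.00 total_interest=$0.00
After 3 (month_end (apply 1% monthly interest)): balance=$0.00 total_interest=$0.00
After 4 (deposit($50)): balance=$50.00 total_interest=$0.00
After 5 (year_end (apply 12% annual interest)): balance=$56.00 total_interest=$6.00
After 6 (withdraw($50)): balance=$6.00 total_interest=$6.00

Answer: 6.00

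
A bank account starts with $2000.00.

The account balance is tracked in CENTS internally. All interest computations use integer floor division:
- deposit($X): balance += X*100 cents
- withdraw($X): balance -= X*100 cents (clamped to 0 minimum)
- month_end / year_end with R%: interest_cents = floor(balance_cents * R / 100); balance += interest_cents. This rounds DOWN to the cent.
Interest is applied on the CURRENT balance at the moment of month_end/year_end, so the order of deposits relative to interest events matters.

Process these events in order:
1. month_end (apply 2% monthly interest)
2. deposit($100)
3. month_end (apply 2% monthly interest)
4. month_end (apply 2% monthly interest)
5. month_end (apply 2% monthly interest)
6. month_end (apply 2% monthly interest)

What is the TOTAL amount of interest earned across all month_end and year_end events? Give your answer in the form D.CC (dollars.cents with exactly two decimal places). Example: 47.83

Answer: 216.38

Derivation:
After 1 (month_end (apply 2% monthly interest)): balance=$2040.00 total_interest=$40.00
After 2 (deposit($100)): balance=$2140.00 total_interest=$40.00
After 3 (month_end (apply 2% monthly interest)): balance=$2182.80 total_interest=$82.80
After 4 (month_end (apply 2% monthly interest)): balance=$2226.45 total_interest=$126.45
After 5 (month_end (apply 2% monthly interest)): balance=$2270.97 total_interest=$170.97
After 6 (month_end (apply 2% monthly interest)): balance=$2316.38 total_interest=$216.38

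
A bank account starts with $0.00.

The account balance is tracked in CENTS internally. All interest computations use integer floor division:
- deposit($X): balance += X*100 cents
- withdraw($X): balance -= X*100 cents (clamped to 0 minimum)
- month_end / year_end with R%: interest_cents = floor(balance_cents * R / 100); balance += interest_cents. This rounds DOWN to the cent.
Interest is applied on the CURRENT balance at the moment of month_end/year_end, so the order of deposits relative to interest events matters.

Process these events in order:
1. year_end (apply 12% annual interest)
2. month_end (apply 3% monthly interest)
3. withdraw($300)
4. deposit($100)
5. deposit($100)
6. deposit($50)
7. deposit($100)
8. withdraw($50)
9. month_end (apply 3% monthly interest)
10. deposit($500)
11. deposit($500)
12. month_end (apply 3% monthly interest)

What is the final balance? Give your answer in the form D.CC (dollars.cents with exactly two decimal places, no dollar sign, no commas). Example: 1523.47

After 1 (year_end (apply 12% annual interest)): balance=$0.00 total_interest=$0.00
After 2 (month_end (apply 3% monthly interest)): balance=$0.00 total_interest=$0.00
After 3 (withdraw($300)): balance=$0.00 total_interest=$0.00
After 4 (deposit($100)): balance=$100.00 total_interest=$0.00
After 5 (deposit($100)): balance=$200.00 total_interest=$0.00
After 6 (deposit($50)): balance=$250.00 total_interest=$0.00
After 7 (deposit($100)): balance=$350.00 total_interest=$0.00
After 8 (withdraw($50)): balance=$300.00 total_interest=$0.00
After 9 (month_end (apply 3% monthly interest)): balance=$309.00 total_interest=$9.00
After 10 (deposit($500)): balance=$809.00 total_interest=$9.00
After 11 (deposit($500)): balance=$1309.00 total_interest=$9.00
After 12 (month_end (apply 3% monthly interest)): balance=$1348.27 total_interest=$48.27

Answer: 1348.27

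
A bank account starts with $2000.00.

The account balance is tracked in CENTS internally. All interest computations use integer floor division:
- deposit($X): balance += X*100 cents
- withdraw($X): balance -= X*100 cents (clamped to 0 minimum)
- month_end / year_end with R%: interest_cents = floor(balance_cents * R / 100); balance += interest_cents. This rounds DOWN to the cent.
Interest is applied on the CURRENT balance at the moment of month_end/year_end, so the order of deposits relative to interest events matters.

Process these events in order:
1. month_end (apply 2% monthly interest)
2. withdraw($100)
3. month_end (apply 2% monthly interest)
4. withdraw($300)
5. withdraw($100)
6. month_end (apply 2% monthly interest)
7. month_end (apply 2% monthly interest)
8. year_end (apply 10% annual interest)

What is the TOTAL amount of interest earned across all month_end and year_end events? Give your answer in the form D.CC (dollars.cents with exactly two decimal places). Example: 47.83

Answer: 306.82

Derivation:
After 1 (month_end (apply 2% monthly interest)): balance=$2040.00 total_interest=$40.00
After 2 (withdraw($100)): balance=$1940.00 total_interest=$40.00
After 3 (month_end (apply 2% monthly interest)): balance=$1978.80 total_interest=$78.80
After 4 (withdraw($300)): balance=$1678.80 total_interest=$78.80
After 5 (withdraw($100)): balance=$1578.80 total_interest=$78.80
After 6 (month_end (apply 2% monthly interest)): balance=$1610.37 total_interest=$110.37
After 7 (month_end (apply 2% monthly interest)): balance=$1642.57 total_interest=$142.57
After 8 (year_end (apply 10% annual interest)): balance=$1806.82 total_interest=$306.82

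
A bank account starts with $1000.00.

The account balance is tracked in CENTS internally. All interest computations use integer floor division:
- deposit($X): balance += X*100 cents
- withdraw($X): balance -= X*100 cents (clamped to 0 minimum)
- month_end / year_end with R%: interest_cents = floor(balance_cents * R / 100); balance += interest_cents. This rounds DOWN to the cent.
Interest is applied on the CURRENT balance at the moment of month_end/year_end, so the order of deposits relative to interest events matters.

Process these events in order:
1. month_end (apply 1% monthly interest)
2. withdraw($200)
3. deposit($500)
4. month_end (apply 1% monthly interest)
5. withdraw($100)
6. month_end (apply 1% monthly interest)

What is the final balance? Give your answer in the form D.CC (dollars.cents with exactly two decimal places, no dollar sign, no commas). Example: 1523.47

After 1 (month_end (apply 1% monthly interest)): balance=$1010.00 total_interest=$10.00
After 2 (withdraw($200)): balance=$810.00 total_interest=$10.00
After 3 (deposit($500)): balance=$1310.00 total_interest=$10.00
After 4 (month_end (apply 1% monthly interest)): balance=$1323.10 total_interest=$23.10
After 5 (withdraw($100)): balance=$1223.10 total_interest=$23.10
After 6 (month_end (apply 1% monthly interest)): balance=$1235.33 total_interest=$35.33

Answer: 1235.33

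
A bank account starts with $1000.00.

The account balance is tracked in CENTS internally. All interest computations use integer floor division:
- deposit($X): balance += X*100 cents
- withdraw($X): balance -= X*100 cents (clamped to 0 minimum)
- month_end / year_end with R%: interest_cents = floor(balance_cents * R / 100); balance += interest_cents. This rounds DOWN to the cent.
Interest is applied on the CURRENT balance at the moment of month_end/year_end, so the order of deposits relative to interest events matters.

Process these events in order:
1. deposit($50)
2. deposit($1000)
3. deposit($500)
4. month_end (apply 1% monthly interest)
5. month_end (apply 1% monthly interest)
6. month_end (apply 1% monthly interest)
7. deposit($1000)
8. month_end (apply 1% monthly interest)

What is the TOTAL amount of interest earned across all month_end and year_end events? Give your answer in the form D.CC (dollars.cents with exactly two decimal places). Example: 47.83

After 1 (deposit($50)): balance=$1050.00 total_interest=$0.00
After 2 (deposit($1000)): balance=$2050.00 total_interest=$0.00
After 3 (deposit($500)): balance=$2550.00 total_interest=$0.00
After 4 (month_end (apply 1% monthly interest)): balance=$2575.50 total_interest=$25.50
After 5 (month_end (apply 1% monthly interest)): balance=$2601.25 total_interest=$51.25
After 6 (month_end (apply 1% monthly interest)): balance=$2627.26 total_interest=$77.26
After 7 (deposit($1000)): balance=$3627.26 total_interest=$77.26
After 8 (month_end (apply 1% monthly interest)): balance=$3663.53 total_interest=$113.53

Answer: 113.53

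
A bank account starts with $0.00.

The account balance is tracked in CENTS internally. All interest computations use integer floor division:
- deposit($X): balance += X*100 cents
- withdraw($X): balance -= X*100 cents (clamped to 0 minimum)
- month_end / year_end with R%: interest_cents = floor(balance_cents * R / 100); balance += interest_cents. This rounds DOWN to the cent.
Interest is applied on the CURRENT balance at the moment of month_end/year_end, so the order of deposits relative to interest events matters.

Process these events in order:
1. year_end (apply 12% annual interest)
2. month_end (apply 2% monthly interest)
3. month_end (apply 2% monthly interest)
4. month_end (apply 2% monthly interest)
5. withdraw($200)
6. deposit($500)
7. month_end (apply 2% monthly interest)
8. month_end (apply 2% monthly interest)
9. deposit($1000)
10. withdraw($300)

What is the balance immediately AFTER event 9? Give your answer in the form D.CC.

After 1 (year_end (apply 12% annual interest)): balance=$0.00 total_interest=$0.00
After 2 (month_end (apply 2% monthly interest)): balance=$0.00 total_interest=$0.00
After 3 (month_end (apply 2% monthly interest)): balance=$0.00 total_interest=$0.00
After 4 (month_end (apply 2% monthly interest)): balance=$0.00 total_interest=$0.00
After 5 (withdraw($200)): balance=$0.00 total_interest=$0.00
After 6 (deposit($500)): balance=$500.00 total_interest=$0.00
After 7 (month_end (apply 2% monthly interest)): balance=$510.00 total_interest=$10.00
After 8 (month_end (apply 2% monthly interest)): balance=$520.20 total_interest=$20.20
After 9 (deposit($1000)): balance=$1520.20 total_interest=$20.20

Answer: 1520.20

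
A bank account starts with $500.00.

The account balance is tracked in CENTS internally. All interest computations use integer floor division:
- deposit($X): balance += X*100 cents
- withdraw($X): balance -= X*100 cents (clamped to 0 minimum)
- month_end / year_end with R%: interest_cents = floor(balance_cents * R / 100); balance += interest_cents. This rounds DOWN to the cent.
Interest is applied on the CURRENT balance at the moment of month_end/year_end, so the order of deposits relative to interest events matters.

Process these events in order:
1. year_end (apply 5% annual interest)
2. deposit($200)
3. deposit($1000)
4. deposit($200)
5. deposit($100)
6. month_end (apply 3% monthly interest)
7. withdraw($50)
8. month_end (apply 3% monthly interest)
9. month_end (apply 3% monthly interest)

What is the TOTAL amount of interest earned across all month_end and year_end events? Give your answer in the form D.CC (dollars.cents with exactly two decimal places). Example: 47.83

After 1 (year_end (apply 5% annual interest)): balance=$525.00 total_interest=$25.00
After 2 (deposit($200)): balance=$725.00 total_interest=$25.00
After 3 (deposit($1000)): balance=$1725.00 total_interest=$25.00
After 4 (deposit($200)): balance=$1925.00 total_interest=$25.00
After 5 (deposit($100)): balance=$2025.00 total_interest=$25.00
After 6 (month_end (apply 3% monthly interest)): balance=$2085.75 total_interest=$85.75
After 7 (withdraw($50)): balance=$2035.75 total_interest=$85.75
After 8 (month_end (apply 3% monthly interest)): balance=$2096.82 total_interest=$146.82
After 9 (month_end (apply 3% monthly interest)): balance=$2159.72 total_interest=$209.72

Answer: 209.72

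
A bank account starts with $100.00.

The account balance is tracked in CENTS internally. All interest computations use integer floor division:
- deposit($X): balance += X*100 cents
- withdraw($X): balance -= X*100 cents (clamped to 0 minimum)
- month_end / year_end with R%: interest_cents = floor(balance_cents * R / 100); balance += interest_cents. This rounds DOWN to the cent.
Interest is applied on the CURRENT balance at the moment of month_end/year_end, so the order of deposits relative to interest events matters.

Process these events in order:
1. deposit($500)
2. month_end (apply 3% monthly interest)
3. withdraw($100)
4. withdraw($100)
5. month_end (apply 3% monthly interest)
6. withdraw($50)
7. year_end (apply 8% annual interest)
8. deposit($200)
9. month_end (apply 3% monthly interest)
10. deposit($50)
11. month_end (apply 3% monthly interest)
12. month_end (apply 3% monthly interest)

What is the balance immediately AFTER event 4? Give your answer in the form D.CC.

Answer: 418.00

Derivation:
After 1 (deposit($500)): balance=$600.00 total_interest=$0.00
After 2 (month_end (apply 3% monthly interest)): balance=$618.00 total_interest=$18.00
After 3 (withdraw($100)): balance=$518.00 total_interest=$18.00
After 4 (withdraw($100)): balance=$418.00 total_interest=$18.00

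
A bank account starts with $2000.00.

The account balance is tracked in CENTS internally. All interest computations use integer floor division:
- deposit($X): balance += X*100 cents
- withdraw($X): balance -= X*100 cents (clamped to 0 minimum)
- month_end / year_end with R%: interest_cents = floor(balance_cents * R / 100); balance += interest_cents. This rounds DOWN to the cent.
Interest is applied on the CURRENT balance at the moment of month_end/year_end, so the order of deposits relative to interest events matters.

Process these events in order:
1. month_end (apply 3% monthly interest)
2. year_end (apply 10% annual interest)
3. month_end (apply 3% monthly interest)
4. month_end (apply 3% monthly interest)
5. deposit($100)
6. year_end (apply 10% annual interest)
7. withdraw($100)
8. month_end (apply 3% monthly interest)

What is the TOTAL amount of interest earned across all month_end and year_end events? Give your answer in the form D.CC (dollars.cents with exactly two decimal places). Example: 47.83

After 1 (month_end (apply 3% monthly interest)): balance=$2060.00 total_interest=$60.00
After 2 (year_end (apply 10% annual interest)): balance=$2266.00 total_interest=$266.00
After 3 (month_end (apply 3% monthly interest)): balance=$2333.98 total_interest=$333.98
After 4 (month_end (apply 3% monthly interest)): balance=$2403.99 total_interest=$403.99
After 5 (deposit($100)): balance=$2503.99 total_interest=$403.99
After 6 (year_end (apply 10% annual interest)): balance=$2754.38 total_interest=$654.38
After 7 (withdraw($100)): balance=$2654.38 total_interest=$654.38
After 8 (month_end (apply 3% monthly interest)): balance=$2734.01 total_interest=$734.01

Answer: 734.01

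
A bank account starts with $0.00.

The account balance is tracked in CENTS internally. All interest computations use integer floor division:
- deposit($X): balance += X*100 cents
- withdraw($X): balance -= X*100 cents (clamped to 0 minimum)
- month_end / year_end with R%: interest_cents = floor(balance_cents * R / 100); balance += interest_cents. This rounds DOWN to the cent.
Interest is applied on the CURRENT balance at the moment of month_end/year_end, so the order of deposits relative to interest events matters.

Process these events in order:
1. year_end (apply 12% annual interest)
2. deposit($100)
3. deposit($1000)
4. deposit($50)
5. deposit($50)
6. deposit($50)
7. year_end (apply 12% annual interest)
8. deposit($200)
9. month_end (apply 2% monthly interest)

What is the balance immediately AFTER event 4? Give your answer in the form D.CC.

After 1 (year_end (apply 12% annual interest)): balance=$0.00 total_interest=$0.00
After 2 (deposit($100)): balance=$100.00 total_interest=$0.00
After 3 (deposit($1000)): balance=$1100.00 total_interest=$0.00
After 4 (deposit($50)): balance=$1150.00 total_interest=$0.00

Answer: 1150.00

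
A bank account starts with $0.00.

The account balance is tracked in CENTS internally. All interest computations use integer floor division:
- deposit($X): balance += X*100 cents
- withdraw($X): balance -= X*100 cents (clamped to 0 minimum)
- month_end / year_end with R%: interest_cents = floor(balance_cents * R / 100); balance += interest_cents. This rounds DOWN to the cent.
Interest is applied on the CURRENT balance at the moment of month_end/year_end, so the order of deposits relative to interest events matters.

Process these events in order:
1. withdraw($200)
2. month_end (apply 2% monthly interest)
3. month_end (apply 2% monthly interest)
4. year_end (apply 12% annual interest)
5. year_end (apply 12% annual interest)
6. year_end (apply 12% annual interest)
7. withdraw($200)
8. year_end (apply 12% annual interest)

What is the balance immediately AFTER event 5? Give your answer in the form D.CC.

Answer: 0.00

Derivation:
After 1 (withdraw($200)): balance=$0.00 total_interest=$0.00
After 2 (month_end (apply 2% monthly interest)): balance=$0.00 total_interest=$0.00
After 3 (month_end (apply 2% monthly interest)): balance=$0.00 total_interest=$0.00
After 4 (year_end (apply 12% annual interest)): balance=$0.00 total_interest=$0.00
After 5 (year_end (apply 12% annual interest)): balance=$0.00 total_interest=$0.00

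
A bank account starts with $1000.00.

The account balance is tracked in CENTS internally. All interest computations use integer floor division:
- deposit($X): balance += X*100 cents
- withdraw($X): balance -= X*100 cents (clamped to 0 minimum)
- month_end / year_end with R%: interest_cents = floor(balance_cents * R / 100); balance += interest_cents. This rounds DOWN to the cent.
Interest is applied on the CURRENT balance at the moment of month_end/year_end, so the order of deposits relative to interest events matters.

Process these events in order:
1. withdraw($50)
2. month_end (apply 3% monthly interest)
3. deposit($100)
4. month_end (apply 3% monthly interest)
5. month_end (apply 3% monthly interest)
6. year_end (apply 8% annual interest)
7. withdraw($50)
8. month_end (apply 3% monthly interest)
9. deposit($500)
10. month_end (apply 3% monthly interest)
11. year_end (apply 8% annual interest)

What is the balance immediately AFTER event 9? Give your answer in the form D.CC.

Answer: 1721.27

Derivation:
After 1 (withdraw($50)): balance=$950.00 total_interest=$0.00
After 2 (month_end (apply 3% monthly interest)): balance=$978.50 total_interest=$28.50
After 3 (deposit($100)): balance=$1078.50 total_interest=$28.50
After 4 (month_end (apply 3% monthly interest)): balance=$1110.85 total_interest=$60.85
After 5 (month_end (apply 3% monthly interest)): balance=$1144.17 total_interest=$94.17
After 6 (year_end (apply 8% annual interest)): balance=$1235.70 total_interest=$185.70
After 7 (withdraw($50)): balance=$1185.70 total_interest=$185.70
After 8 (month_end (apply 3% monthly interest)): balance=$1221.27 total_interest=$221.27
After 9 (deposit($500)): balance=$1721.27 total_interest=$221.27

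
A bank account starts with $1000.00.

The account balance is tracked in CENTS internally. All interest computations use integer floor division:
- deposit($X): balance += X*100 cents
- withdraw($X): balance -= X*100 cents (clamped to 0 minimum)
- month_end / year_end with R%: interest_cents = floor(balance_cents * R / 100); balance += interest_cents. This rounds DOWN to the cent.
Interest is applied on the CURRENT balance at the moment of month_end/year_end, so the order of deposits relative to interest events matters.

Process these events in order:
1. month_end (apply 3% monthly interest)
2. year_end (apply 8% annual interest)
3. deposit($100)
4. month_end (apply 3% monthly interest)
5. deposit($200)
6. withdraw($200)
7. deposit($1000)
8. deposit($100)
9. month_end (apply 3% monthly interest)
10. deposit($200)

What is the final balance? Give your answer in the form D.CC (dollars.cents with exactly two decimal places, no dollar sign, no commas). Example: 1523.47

Answer: 2619.23

Derivation:
After 1 (month_end (apply 3% monthly interest)): balance=$1030.00 total_interest=$30.00
After 2 (year_end (apply 8% annual interest)): balance=$1112.40 total_interest=$112.40
After 3 (deposit($100)): balance=$1212.40 total_interest=$112.40
After 4 (month_end (apply 3% monthly interest)): balance=$1248.77 total_interest=$148.77
After 5 (deposit($200)): balance=$1448.77 total_interest=$148.77
After 6 (withdraw($200)): balance=$1248.77 total_interest=$148.77
After 7 (deposit($1000)): balance=$2248.77 total_interest=$148.77
After 8 (deposit($100)): balance=$2348.77 total_interest=$148.77
After 9 (month_end (apply 3% monthly interest)): balance=$2419.23 total_interest=$219.23
After 10 (deposit($200)): balance=$2619.23 total_interest=$219.23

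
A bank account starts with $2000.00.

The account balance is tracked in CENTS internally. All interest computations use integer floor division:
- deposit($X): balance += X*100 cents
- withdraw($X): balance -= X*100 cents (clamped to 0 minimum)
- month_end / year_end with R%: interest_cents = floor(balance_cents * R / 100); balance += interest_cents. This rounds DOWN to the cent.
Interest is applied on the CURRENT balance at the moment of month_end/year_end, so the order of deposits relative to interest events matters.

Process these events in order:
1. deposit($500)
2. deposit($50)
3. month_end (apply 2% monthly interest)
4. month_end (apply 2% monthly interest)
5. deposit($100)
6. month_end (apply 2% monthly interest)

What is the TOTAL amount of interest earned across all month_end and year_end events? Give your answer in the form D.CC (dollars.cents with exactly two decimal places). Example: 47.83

After 1 (deposit($500)): balance=$2500.00 total_interest=$0.00
After 2 (deposit($50)): balance=$2550.00 total_interest=$0.00
After 3 (month_end (apply 2% monthly interest)): balance=$2601.00 total_interest=$51.00
After 4 (month_end (apply 2% monthly interest)): balance=$2653.02 total_interest=$103.02
After 5 (deposit($100)): balance=$2753.02 total_interest=$103.02
After 6 (month_end (apply 2% monthly interest)): balance=$2808.08 total_interest=$158.08

Answer: 158.08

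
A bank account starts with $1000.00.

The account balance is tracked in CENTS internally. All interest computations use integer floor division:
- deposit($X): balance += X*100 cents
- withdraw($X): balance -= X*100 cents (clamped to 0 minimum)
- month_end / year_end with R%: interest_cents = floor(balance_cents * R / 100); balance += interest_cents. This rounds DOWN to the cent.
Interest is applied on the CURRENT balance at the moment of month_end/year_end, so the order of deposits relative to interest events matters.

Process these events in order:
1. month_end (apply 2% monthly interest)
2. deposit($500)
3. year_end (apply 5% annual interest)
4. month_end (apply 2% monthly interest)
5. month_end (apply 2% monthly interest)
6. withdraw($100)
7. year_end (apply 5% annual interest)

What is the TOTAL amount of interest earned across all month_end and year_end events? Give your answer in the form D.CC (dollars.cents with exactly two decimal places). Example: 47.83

Answer: 238.49

Derivation:
After 1 (month_end (apply 2% monthly interest)): balance=$1020.00 total_interest=$20.00
After 2 (deposit($500)): balance=$1520.00 total_interest=$20.00
After 3 (year_end (apply 5% annual interest)): balance=$1596.00 total_interest=$96.00
After 4 (month_end (apply 2% monthly interest)): balance=$1627.92 total_interest=$127.92
After 5 (month_end (apply 2% monthly interest)): balance=$1660.47 total_interest=$160.47
After 6 (withdraw($100)): balance=$1560.47 total_interest=$160.47
After 7 (year_end (apply 5% annual interest)): balance=$1638.49 total_interest=$238.49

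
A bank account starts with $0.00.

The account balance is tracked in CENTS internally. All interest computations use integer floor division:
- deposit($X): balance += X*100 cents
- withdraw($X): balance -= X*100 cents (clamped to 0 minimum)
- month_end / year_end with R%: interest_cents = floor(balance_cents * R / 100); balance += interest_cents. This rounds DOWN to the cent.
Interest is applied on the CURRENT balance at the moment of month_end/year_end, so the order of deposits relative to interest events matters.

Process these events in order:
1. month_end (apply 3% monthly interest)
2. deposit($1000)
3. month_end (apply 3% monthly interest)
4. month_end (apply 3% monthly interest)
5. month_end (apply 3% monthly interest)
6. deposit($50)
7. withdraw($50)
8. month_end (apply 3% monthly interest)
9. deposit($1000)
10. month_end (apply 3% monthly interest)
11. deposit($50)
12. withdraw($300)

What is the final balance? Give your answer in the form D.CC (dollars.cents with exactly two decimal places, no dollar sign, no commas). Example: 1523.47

Answer: 1939.26

Derivation:
After 1 (month_end (apply 3% monthly interest)): balance=$0.00 total_interest=$0.00
After 2 (deposit($1000)): balance=$1000.00 total_interest=$0.00
After 3 (month_end (apply 3% monthly interest)): balance=$1030.00 total_interest=$30.00
After 4 (month_end (apply 3% monthly interest)): balance=$1060.90 total_interest=$60.90
After 5 (month_end (apply 3% monthly interest)): balance=$1092.72 total_interest=$92.72
After 6 (deposit($50)): balance=$1142.72 total_interest=$92.72
After 7 (withdraw($50)): balance=$1092.72 total_interest=$92.72
After 8 (month_end (apply 3% monthly interest)): balance=$1125.50 total_interest=$125.50
After 9 (deposit($1000)): balance=$2125.50 total_interest=$125.50
After 10 (month_end (apply 3% monthly interest)): balance=$2189.26 total_interest=$189.26
After 11 (deposit($50)): balance=$2239.26 total_interest=$189.26
After 12 (withdraw($300)): balance=$1939.26 total_interest=$189.26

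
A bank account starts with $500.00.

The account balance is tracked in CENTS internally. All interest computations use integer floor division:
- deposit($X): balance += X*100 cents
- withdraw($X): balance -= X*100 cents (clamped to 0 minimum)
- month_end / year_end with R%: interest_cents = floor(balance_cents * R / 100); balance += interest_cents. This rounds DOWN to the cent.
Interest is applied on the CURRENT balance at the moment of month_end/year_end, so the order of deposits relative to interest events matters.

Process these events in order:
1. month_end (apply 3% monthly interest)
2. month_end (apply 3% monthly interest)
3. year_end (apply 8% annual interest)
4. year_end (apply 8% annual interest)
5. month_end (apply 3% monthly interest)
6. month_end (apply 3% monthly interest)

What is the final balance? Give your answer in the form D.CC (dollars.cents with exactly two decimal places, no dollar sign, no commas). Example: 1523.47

Answer: 656.38

Derivation:
After 1 (month_end (apply 3% monthly interest)): balance=$515.00 total_interest=$15.00
After 2 (month_end (apply 3% monthly interest)): balance=$530.45 total_interest=$30.45
After 3 (year_end (apply 8% annual interest)): balance=$572.88 total_interest=$72.88
After 4 (year_end (apply 8% annual interest)): balance=$618.71 total_interest=$118.71
After 5 (month_end (apply 3% monthly interest)): balance=$637.27 total_interest=$137.27
After 6 (month_end (apply 3% monthly interest)): balance=$656.38 total_interest=$156.38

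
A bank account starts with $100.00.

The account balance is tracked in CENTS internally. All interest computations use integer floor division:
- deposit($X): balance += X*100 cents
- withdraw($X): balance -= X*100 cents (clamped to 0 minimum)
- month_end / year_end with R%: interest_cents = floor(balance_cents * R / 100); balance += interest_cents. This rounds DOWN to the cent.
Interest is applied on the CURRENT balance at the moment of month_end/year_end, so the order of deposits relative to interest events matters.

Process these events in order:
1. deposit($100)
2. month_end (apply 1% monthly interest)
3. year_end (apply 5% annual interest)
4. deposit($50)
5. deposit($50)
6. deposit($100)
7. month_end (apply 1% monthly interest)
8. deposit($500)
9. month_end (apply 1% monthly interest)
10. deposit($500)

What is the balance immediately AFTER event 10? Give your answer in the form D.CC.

Answer: 1425.38

Derivation:
After 1 (deposit($100)): balance=$200.00 total_interest=$0.00
After 2 (month_end (apply 1% monthly interest)): balance=$202.00 total_interest=$2.00
After 3 (year_end (apply 5% annual interest)): balance=$212.10 total_interest=$12.10
After 4 (deposit($50)): balance=$262.10 total_interest=$12.10
After 5 (deposit($50)): balance=$312.10 total_interest=$12.10
After 6 (deposit($100)): balance=$412.10 total_interest=$12.10
After 7 (month_end (apply 1% monthly interest)): balance=$416.22 total_interest=$16.22
After 8 (deposit($500)): balance=$916.22 total_interest=$16.22
After 9 (month_end (apply 1% monthly interest)): balance=$925.38 total_interest=$25.38
After 10 (deposit($500)): balance=$1425.38 total_interest=$25.38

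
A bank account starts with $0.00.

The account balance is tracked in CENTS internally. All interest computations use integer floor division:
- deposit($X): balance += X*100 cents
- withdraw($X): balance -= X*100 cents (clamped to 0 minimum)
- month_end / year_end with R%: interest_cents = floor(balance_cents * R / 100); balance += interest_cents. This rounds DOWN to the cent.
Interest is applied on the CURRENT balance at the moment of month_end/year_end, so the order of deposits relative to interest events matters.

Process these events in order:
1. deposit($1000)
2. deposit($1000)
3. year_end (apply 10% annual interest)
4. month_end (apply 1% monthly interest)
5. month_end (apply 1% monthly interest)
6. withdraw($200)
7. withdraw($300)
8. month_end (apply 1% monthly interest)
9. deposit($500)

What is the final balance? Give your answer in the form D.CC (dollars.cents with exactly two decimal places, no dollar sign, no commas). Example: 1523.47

Answer: 2261.66

Derivation:
After 1 (deposit($1000)): balance=$1000.00 total_interest=$0.00
After 2 (deposit($1000)): balance=$2000.00 total_interest=$0.00
After 3 (year_end (apply 10% annual interest)): balance=$2200.00 total_interest=$200.00
After 4 (month_end (apply 1% monthly interest)): balance=$2222.00 total_interest=$222.00
After 5 (month_end (apply 1% monthly interest)): balance=$2244.22 total_interest=$244.22
After 6 (withdraw($200)): balance=$2044.22 total_interest=$244.22
After 7 (withdraw($300)): balance=$1744.22 total_interest=$244.22
After 8 (month_end (apply 1% monthly interest)): balance=$1761.66 total_interest=$261.66
After 9 (deposit($500)): balance=$2261.66 total_interest=$261.66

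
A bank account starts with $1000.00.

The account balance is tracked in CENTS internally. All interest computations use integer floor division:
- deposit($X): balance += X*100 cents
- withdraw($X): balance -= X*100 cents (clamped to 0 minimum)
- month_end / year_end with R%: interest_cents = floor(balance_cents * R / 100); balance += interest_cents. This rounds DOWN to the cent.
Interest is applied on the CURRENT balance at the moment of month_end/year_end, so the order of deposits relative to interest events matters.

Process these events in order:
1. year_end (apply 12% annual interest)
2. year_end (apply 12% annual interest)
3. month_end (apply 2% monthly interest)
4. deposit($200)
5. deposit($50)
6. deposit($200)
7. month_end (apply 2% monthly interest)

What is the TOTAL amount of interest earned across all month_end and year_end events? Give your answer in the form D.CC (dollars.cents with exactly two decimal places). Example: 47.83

Answer: 314.06

Derivation:
After 1 (year_end (apply 12% annual interest)): balance=$1120.00 total_interest=$120.00
After 2 (year_end (apply 12% annual interest)): balance=$1254.40 total_interest=$254.40
After 3 (month_end (apply 2% monthly interest)): balance=$1279.48 total_interest=$279.48
After 4 (deposit($200)): balance=$1479.48 total_interest=$279.48
After 5 (deposit($50)): balance=$1529.48 total_interest=$279.48
After 6 (deposit($200)): balance=$1729.48 total_interest=$279.48
After 7 (month_end (apply 2% monthly interest)): balance=$1764.06 total_interest=$314.06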